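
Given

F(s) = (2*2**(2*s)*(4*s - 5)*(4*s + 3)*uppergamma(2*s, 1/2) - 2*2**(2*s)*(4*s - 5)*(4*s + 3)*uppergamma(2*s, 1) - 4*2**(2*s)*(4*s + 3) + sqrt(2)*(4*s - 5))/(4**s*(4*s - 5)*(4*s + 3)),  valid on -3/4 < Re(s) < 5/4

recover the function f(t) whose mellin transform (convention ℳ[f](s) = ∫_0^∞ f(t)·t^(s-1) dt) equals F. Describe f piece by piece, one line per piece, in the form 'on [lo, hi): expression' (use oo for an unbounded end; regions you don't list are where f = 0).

invert the power substitution to get t**(3/2) on [0, 1/2); exp(-t) on [1/2, 1); t**(-5/2) on [1, ∞)
integrate the 3 segments split at 1/4, 1, then add the results
∫ t**(3/4)·t^(s-1) over [0, 1/4)
for t in [1/4, 1): the term is ∫ exp(-sqrt(t))·t^(s-1)
between 1 and ∞ the integrand is t**(-5/4)·t^(s-1)

on [0, 1/4): t**(3/4)
on [1/4, 1): exp(-sqrt(t))
on [1, oo): t**(-5/4)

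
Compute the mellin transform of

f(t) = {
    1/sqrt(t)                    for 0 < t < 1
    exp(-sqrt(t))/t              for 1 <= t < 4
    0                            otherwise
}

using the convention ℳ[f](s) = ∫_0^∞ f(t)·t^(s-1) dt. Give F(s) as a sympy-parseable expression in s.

remove the shared t-power first: sqrt(t) on [0, 1); exp(-sqrt(t)) on [1, 4)
invert the power substitution to get t on [0, 1); exp(-t) on [1, 2)
linearity at 1 turns ℳ[f](s) into 2 summed integrals
the [0, 1) slice contributes ∫ 1/sqrt(t)·t^(s-1) dt
the [1, 4) slice contributes ∫ exp(-sqrt(t))/t·t^(s-1) dt

2*((2*s - 1)*uppergamma(2*s - 2, 1) - (2*s - 1)*uppergamma(2*s - 2, 2) + 1)/(2*s - 1)
  Re(s) > 1/2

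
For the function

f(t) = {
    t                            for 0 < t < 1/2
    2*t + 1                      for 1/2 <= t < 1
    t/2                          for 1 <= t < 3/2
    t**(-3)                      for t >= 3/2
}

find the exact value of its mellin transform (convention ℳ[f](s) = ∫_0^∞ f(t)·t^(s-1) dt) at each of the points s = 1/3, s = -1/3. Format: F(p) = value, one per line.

F(1/3) = 2**(2/3)*(-486 + 97*3**(1/3) + 594*2**(1/3))/288
F(-1/3) = 2**(1/3)*(-405*2**(2/3) + 437*3**(2/3) + 2430)/1080

split f at 1/2, 1, 3/2: ℳ[f](s) collects 4 kernel integrals
piece [0, 1/2): integrate t against the kernel
for t in [1/2, 1): the term is ∫ (2*t + 1)·t^(s-1)
segment [1, 3/2) carries t/2; integrate it
∫ over [3/2, ∞) of t**(-3)·t^(s-1) joins the sum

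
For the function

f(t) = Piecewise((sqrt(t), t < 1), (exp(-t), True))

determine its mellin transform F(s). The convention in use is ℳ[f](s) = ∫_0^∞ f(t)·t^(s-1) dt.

breakpoints 1: one integral from each of the 2 segments
for t in [0, 1): the term is ∫ sqrt(t)·t^(s-1)
on [1, ∞): add ∫ exp(-t)·t^(s-1) dt

((2*s + 1)*uppergamma(s, 1) + 2)/(2*s + 1)
  Re(s) > -1/2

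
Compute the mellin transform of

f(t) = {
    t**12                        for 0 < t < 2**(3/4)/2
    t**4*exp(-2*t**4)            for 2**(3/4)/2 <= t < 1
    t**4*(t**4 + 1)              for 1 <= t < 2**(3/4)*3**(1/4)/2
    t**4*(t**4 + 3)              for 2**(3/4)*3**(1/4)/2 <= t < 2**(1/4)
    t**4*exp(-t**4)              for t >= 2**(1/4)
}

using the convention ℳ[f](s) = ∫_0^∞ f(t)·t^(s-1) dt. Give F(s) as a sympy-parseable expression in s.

(2*2**(s/4)*(s + 4)*(s + 8)*(s + 12)*uppergamma(s/4 + 1, 2) - 16*2**(s/4)*(s + 4)*(s + 12) - 32*2**(s/4)*(s + 12) + 80*2**(s/2)*(s + 4)*(s + 12) + 192*2**(s/2)*(s + 12) - 24*3**(s/4)*(s + 4)*(s + 12) - 96*3**(s/4)*(s + 12) + (s + 4)*(s + 8)*(s + 12)*uppergamma(s/4 + 1, 1) - (s + 4)*(s + 8)*(s + 12)*uppergamma(s/4 + 1, 2) + (s + 4)*(s + 8))/(8*2**(s/4)*(s + 4)*(s + 8)*(s + 12))
  Re(s) > -12

reversing the power substitution: t**6 on [0, sqrt(2)/2); t**2*exp(-2*t**2) on [sqrt(2)/2, 1); t**2*(t**2 + 1) on [1, sqrt(6)/2); …
peel off the shared t-power: t**4 on [0, sqrt(2)/2); exp(-2*t**2) on [sqrt(2)/2, 1); t**2 + 1 on [1, sqrt(6)/2); …
remove the power substitution first: t**2 on [0, 1/2); exp(-2*t) on [1/2, 1); t + 1 on [1, 3/2); …
slice at 2**(3/4)/2, 1, 2**(3/4)*3**(1/4)/2, 2**(1/4), transform all 5 pieces, and sum them
[0, 2**(3/4)/2) adds the kernel integral of t**12
the [2**(3/4)/2, 1) slice contributes ∫ t**4*exp(-2*t**4)·t^(s-1) dt
∫ t**4*(t**4 + 1)·t^(s-1) over [1, 2**(3/4)*3**(1/4)/2)
piece [2**(3/4)*3**(1/4)/2, 2**(1/4)): integrate t**4*(t**4 + 3) against the kernel
∫ t**4*exp(-t**4)·t^(s-1) over [2**(1/4), ∞)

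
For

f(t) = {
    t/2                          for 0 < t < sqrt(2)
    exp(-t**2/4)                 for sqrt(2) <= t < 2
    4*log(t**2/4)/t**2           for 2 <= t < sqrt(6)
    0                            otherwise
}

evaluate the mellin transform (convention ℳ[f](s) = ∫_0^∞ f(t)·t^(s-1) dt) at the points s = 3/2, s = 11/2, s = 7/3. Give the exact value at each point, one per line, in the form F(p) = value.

F(3/2) = -16*6**(3/4)/3 + log(2**(4*6**(3/4)/3)/3**(4*6**(3/4)/3)) - sqrt(2)*uppergamma(3/4, 1) + 2*2**(1/4)/5 + sqrt(2)*uppergamma(3/4, 1/2) + 16*sqrt(2)
F(11/2) = -16*sqrt(2)*uppergamma(11/4, 1) - 192*6**(3/4)/49 + 8*2**(1/4)/13 + 256*sqrt(2)/49 + log(3**(48*6**(3/4)/7)/2**(48*6**(3/4)/7)) + 16*sqrt(2)*uppergamma(11/4, 1/2)
F(7/3) = -72*6**(1/6) - 2*2**(1/3)*uppergamma(7/6, 1) + 3*2**(2/3)/10 + 2*2**(1/3)*uppergamma(7/6, 1/2) + log(3**(12*6**(1/6))/2**(12*6**(1/6))) + 72*2**(1/3)

peel off the common scale on t: t on [0, sqrt(2)/2); exp(-t**2) on [sqrt(2)/2, 1); log(t**2)/t**2 on [1, sqrt(6)/2)
back out the power substitution: sqrt(t) on [0, 1/2); exp(-t) on [1/2, 1); log(t)/t on [1, 3/2)
cuts at sqrt(2), 2: linearity sums the 3 kernel integrals
for t in [0, sqrt(2)): the term is ∫ t/2·t^(s-1)
on [sqrt(2), 2): add ∫ exp(-t**2/4)·t^(s-1) dt
piece [2, sqrt(6)): integrate 4*log(t**2/4)/t**2 against the kernel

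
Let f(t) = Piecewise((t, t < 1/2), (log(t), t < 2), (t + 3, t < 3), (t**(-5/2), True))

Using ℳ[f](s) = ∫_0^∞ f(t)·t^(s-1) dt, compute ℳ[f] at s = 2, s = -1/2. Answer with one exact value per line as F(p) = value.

F(2) = 2*sqrt(3)/3 + 17*log(2)/8 + 207/16
F(-1/2) = sqrt(2)*(-486*log(2) + sqrt(2) + 648)/162

integrate the 4 segments split at 1/2, 2, 3, then add the results
the [0, 1/2) slice contributes ∫ t·t^(s-1) dt
the [1/2, 2) slice contributes ∫ log(t)·t^(s-1) dt
on [2, 3) integrate f = (t + 3) against the kernel
segment 3 to ∞ holds t**(-5/2); add its integral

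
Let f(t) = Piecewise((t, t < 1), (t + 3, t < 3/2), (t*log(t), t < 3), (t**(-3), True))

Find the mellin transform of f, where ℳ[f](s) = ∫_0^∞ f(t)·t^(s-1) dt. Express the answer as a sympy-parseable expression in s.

(-162*2**s*s*(s - 3)*(s**2 + 2*s + 1) - 162*2**s*(s - 3)*(s**2 + 2*s + 1) - 81*3**s*s**2*(s - 3)*(s + 1)*log(3) + 81*3**s*s**2*(s - 3)*(s + 1)*log(2) - 81*3**s*s*(s - 3)*(s + 1)*log(3) + 81*3**s*s*(s - 3)*(s + 1)*log(2) + 81*3**s*s*(s - 3)*(s + 1) + 243*3**s*s*(s - 3)*(s**2 + 2*s + 1) + 162*3**s*(s - 3)*(s**2 + 2*s + 1) + 162*6**s*s**2*(s - 3)*(s + 1)*log(3) - 162*6**s*s*(s - 3)*(s + 1) + 162*6**s*s*(s - 3)*(s + 1)*log(3) - 2*6**s*s*(s + 1)*(s**2 + 2*s + 1))/(54*2**s*s*(s - 3)*(s + 1)*(s**2 + 2*s + 1))
  -1 < Re(s) < 3

linearity at 1, 3/2, 3 turns ℳ[f](s) into 4 summed integrals
piece [0, 1): integrate t against the kernel
∫ over [1, 3/2) of (t + 3)·t^(s-1) joins the sum
on [3/2, 3): add ∫ t*log(t)·t^(s-1) dt
[3, ∞) adds the kernel integral of t**(-3)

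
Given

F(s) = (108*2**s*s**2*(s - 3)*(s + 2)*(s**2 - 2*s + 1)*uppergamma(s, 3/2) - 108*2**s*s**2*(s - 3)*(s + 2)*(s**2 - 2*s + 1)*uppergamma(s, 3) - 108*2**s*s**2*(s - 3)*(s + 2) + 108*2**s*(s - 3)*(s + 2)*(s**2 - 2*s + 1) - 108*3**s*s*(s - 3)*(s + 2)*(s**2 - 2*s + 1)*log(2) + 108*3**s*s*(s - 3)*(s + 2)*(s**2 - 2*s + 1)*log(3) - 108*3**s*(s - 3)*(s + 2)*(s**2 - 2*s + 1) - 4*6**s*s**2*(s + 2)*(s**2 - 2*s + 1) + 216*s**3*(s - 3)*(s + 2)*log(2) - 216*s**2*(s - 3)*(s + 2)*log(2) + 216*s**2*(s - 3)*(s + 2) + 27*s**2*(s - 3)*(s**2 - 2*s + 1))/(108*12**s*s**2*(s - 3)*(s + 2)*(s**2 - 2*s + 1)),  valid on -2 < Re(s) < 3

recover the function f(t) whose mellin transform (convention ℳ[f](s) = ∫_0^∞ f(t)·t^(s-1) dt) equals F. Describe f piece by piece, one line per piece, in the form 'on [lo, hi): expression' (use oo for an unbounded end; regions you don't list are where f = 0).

on [0, 1/12): 36*t**2
on [1/12, 1/6): log(6*t)/(6*t)
on [1/6, 1/4): log(6*t)
on [1/4, 1/2): exp(-6*t)
on [1/2, oo): 1/(216*t**3)

remove the common scale on t first: 9*t**2 on [0, 1/6); log(3*t)/(3*t) on [1/6, 1/3); log(3*t) on [1/3, 1/2); …
reversing the common scale on t: t**2 on [0, 1/2); log(t)/t on [1/2, 1); log(t) on [1, 3/2); …
f breaks at 1/12, 1/6, 1/4, 1/2 into 5 integrals to sum
between 0 and 1/12 the integrand is 36*t**2·t^(s-1)
for t in [1/12, 1/6): the term is ∫ log(6*t)/(6*t)·t^(s-1)
for t in [1/6, 1/4): the term is ∫ log(6*t)·t^(s-1)
for t in [1/4, 1/2): the term is ∫ exp(-6*t)·t^(s-1)
segment 1/2 to ∞ holds 1/(216*t**3); add its integral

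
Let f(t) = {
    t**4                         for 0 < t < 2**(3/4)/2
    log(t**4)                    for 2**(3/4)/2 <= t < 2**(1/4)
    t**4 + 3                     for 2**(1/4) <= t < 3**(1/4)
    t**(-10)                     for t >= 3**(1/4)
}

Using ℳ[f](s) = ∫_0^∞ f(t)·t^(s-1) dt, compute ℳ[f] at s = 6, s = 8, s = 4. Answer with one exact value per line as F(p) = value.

strip the power substitution: t**2 on [0, sqrt(2)/2); log(t**2) on [sqrt(2)/2, sqrt(2)); t**2 + 3 on [sqrt(2), sqrt(3)); …
invert the power substitution to get t on [0, 1/2); log(t) on [1/2, 2); t + 3 on [2, 3); …
along the cuts 2**(3/4)/2, 2**(1/4), 3**(1/4), ℳ[f](s) splits into 4 integrals
segment [0, 2**(3/4)/2) carries t**4; integrate it
on [2**(3/4)/2, 2**(1/4)): add ∫ log(t**4)·t^(s-1) dt
piece [2**(1/4), 3**(1/4)): integrate (t**4 + 3) against the kernel
segment 3**(1/4) to ∞ holds t**(-10); add its integral

F(6) = sqrt(2)*(-1139 + 30*sqrt(2) + 270*log(2) + 864*sqrt(6))/720
F(8) = sqrt(3)/6 + 17*log(2)/32 + 207/64
F(4) = sqrt(3)/54 + 5*log(2)/8 + 33/32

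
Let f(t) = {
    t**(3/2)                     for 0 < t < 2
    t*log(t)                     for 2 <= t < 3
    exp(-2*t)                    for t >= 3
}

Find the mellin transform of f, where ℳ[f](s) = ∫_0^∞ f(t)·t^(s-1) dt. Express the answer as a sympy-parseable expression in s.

slice at 2, 3, transform all 3 pieces, and sum them
between 0 and 2 the integrand is t**(3/2)·t^(s-1)
∫ t*log(t)·t^(s-1) over [2, 3)
piece [3, ∞): integrate exp(-2*t) against the kernel

(-12**s*s*(2*s + 3)*log(4) - 12**s*(2*s + 3)*log(4) + 12**s*(4*s + 6) + 12**s*sqrt(2)*(4*s**2 + 8*s + 4) + 3*18**s*s*(2*s + 3)*log(3) + 18**s*(-6*s - 9) + 3*18**s*(2*s + 3)*log(3) + 3**s*(2*s + 3)*(s**2 + 2*s + 1)*uppergamma(s, 6))/(6**s*(2*s + 3)*(s**2 + 2*s + 1))
  Re(s) > -3/2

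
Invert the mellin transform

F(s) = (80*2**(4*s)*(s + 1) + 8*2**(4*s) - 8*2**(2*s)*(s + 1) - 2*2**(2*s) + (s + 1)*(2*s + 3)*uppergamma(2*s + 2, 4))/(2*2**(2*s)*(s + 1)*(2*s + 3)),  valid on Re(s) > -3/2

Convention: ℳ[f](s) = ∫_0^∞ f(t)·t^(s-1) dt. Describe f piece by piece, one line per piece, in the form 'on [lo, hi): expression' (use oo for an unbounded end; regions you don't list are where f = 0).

on [0, 1): t**(3/2)
on [1, 4): t*(2*sqrt(t) + 1)
on [4, oo): t*exp(-2*sqrt(t))

strip the power substitution: t**3 on [0, 1); t**2*(2*t + 1) on [1, 2); t**2*exp(-2*t) on [2, ∞)
peel off the shared t-power: t on [0, 1); 2*t + 1 on [1, 2); exp(-2*t) on [2, ∞)
the 3 pieces separated at 1, 4 each add one integral
∫ t**(3/2)·t^(s-1) over [0, 1)
between 1 and 4 the integrand is t*(2*sqrt(t) + 1)·t^(s-1)
between 4 and ∞ the integrand is t*exp(-2*sqrt(t))·t^(s-1)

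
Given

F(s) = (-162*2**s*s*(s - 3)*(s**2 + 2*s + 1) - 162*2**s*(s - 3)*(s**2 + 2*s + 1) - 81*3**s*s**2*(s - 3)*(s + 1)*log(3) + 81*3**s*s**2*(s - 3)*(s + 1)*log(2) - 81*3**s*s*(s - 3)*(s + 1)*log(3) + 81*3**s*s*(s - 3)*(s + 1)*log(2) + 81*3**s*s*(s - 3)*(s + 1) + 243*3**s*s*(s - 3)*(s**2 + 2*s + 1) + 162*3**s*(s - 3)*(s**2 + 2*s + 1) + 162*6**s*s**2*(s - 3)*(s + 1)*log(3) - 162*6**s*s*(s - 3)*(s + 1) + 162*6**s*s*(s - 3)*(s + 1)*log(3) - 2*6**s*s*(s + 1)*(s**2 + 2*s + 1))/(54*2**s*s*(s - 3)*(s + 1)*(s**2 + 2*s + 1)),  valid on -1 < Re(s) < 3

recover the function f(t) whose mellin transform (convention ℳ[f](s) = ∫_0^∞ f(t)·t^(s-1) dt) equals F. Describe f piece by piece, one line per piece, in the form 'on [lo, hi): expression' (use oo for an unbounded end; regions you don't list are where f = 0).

split f at 1, 3/2, 3: ℳ[f](s) collects 4 kernel integrals
on [0, 1) integrate f = t against the kernel
over [1, 3/2), the kernel integral of (t + 3) enters the sum
over [3/2, 3), the kernel integral of t*log(t) enters the sum
segment 3 to ∞ holds t**(-3); add its integral

on [0, 1): t
on [1, 3/2): t + 3
on [3/2, 3): t*log(t)
on [3, oo): t**(-3)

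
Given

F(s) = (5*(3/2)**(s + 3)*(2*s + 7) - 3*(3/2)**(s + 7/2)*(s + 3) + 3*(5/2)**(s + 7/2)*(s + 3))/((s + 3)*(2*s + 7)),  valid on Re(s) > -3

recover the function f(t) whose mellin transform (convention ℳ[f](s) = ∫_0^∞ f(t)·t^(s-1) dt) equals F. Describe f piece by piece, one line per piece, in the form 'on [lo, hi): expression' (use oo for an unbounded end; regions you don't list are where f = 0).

slice at 3/2, transform all 2 pieces, and sum them
[0, 3/2) adds the kernel integral of 5*t**3
segment 3/2 to 5/2 holds 3*t**(7/2)/2; add its integral

on [0, 3/2): 5*t**3
on [3/2, 5/2): 3*t**(7/2)/2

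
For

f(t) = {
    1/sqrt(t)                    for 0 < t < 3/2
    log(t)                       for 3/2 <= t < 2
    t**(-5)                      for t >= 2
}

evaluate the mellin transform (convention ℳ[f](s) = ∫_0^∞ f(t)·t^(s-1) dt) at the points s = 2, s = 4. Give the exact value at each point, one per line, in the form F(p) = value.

undo the shared t-power: sqrt(t) on [0, 3/2); t*log(t) on [3/2, 2); t**(-4) on [2, ∞)
treat the 3 regions marked off by 3/2, 2 separately and sum
piece [0, 3/2): integrate 1/sqrt(t) against the kernel
∫ log(t)·t^(s-1) over [3/2, 2)
between 2 and ∞ the integrand is t**(-5)·t^(s-1)

F(2) = -9*log(3)/8 - 19/48 + sqrt(6)/2 + 25*log(2)/8
F(4) = -81*log(3)/64 - 47/256 + 27*sqrt(6)/56 + 337*log(2)/64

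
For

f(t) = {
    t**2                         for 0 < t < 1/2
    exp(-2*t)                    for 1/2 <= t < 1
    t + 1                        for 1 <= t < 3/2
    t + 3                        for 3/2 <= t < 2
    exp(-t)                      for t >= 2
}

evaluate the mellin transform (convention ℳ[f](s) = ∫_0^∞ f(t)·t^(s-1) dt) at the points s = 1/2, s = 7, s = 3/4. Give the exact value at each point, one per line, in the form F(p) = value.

along the cuts 1/2, 1, 3/2, 2, ℳ[f](s) splits into 5 integrals
between 0 and 1/2 the integrand is t**2·t^(s-1)
∫ over [1/2, 1) of exp(-2*t)·t^(s-1) joins the sum
∫ (t + 1)·t^(s-1) over [1, 3/2)
for t in [3/2, 2): the term is ∫ (t + 3)·t^(s-1)
∫ exp(-t)·t^(s-1) over [2, ∞)

F(1/2) = sqrt(2)*(-120*sqrt(3) - 80*sqrt(2) - 30*sqrt(pi)*erfc(sqrt(2)) + 30*sqrt(2)*sqrt(pi)*erfc(sqrt(2)) + 30*sqrt(pi)*erfc(1) + 443)/60
F(7) = (493164*E + 2635567*exp(2) + 169493184)*exp(-2)/32256
F(3/4) = 2**(1/4)*(-616*3**(3/4) - 440*2**(3/4) - 231*uppergamma(3/4, 2) + 21 + 231*2**(3/4)*uppergamma(3/4, 2) + 231*uppergamma(3/4, 1) + 2376*sqrt(2))/462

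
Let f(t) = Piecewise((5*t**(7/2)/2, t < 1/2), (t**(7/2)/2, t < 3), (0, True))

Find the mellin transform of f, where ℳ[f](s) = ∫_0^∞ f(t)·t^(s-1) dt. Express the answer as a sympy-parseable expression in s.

integrate the 2 segments split at 1/2, then add the results
on [0, 1/2) integrate f = 5*t**(7/2)/2 against the kernel
segment [1/2, 3) carries t**(7/2)/2; integrate it

(4*2**(-s - 7/2) + 3**(s + 7/2))/(2*s + 7)
  Re(s) > -7/2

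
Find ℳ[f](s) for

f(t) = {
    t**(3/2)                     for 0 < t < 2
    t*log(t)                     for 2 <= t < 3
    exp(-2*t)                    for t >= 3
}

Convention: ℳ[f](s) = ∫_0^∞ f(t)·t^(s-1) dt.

integrate the 3 segments split at 2, 3, then add the results
on [0, 2) integrate f = t**(3/2) against the kernel
segment 2 to 3 holds t*log(t); add its integral
over [3, ∞), the kernel integral of exp(-2*t) enters the sum

(-12**s*s*(2*s + 3)*log(4) - 12**s*(2*s + 3)*log(4) + 12**s*(4*s + 6) + 12**s*sqrt(2)*(4*s**2 + 8*s + 4) + 3*18**s*s*(2*s + 3)*log(3) + 18**s*(-6*s - 9) + 3*18**s*(2*s + 3)*log(3) + 3**s*(2*s + 3)*(s**2 + 2*s + 1)*uppergamma(s, 6))/(6**s*(2*s + 3)*(s**2 + 2*s + 1))
  Re(s) > -3/2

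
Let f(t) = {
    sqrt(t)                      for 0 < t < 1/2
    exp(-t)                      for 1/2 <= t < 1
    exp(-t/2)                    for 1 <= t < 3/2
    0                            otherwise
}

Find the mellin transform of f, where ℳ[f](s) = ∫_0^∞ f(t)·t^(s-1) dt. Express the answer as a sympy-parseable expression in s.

treat the 3 regions marked off by 1/2, 1 separately and sum
over [0, 1/2), the kernel integral of sqrt(t) enters the sum
piece [1/2, 1): integrate exp(-t) against the kernel
segment [1, 3/2) carries exp(-t/2); integrate it

(2**s*(2*s + 1)*uppergamma(s, 1/2) - 2**s*(2*s + 1)*uppergamma(s, 1) + 4**s*(2*s + 1)*uppergamma(s, 1/2) - 4**s*(2*s + 1)*uppergamma(s, 3/4) + sqrt(2))/(2**s*(2*s + 1))
  Re(s) > -1/2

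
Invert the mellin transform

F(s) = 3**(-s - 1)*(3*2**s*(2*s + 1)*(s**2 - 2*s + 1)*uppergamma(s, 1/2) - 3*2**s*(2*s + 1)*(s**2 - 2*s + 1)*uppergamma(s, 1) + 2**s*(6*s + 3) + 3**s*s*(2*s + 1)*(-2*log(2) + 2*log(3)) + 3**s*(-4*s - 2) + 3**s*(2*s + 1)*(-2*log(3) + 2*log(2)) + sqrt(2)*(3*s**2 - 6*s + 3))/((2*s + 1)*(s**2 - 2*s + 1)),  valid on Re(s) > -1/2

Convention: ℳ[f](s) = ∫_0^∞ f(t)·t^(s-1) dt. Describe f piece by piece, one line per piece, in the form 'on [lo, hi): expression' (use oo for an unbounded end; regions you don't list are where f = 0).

peel off the common scale on t: sqrt(t) on [0, 1/2); exp(-t) on [1/2, 1); log(t)/t on [1, 3/2)
integrate the 3 segments split at 1/3, 2/3, then add the results
∫ sqrt(6)*sqrt(t)/2·t^(s-1) over [0, 1/3)
∫ exp(-3*t/2)·t^(s-1) over [1/3, 2/3)
segment [2/3, 1) carries 2*log(3*t/2)/(3*t); integrate it

on [0, 1/3): sqrt(6)*sqrt(t)/2
on [1/3, 2/3): exp(-3*t/2)
on [2/3, 1): 2*log(3*t/2)/(3*t)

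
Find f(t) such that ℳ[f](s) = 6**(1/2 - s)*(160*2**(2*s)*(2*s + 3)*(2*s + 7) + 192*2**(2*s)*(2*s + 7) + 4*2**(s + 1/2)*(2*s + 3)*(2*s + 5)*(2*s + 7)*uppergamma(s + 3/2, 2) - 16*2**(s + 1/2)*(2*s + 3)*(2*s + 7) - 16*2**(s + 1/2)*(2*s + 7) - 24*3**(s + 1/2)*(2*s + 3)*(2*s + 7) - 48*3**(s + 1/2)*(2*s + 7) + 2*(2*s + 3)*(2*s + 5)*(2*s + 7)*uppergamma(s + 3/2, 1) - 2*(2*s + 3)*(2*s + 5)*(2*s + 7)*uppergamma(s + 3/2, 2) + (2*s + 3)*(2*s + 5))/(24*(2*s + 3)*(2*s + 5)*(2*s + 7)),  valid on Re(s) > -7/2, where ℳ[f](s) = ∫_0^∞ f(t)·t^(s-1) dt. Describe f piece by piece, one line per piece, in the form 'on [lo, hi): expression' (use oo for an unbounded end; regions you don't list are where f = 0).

on [0, 1/6): 27*t**(7/2)
on [1/6, 1/3): 3*t**(3/2)*exp(-6*t)
on [1/3, 1/2): 3*t**(3/2)*(3*t + 1)
on [1/2, 2/3): 3*t**(3/2)*(3*t + 3)
on [2/3, oo): 3*t**(3/2)*exp(-3*t)

the shared t-power comes off first: 27*t**3 on [0, 1/6); 3*t*exp(-6*t) on [1/6, 1/3); 3*t*(3*t + 1) on [1/3, 1/2); …
reversing the common scale on t: t**3 on [0, 1/2); t*exp(-2*t) on [1/2, 1); t*(t + 1) on [1, 3/2); …
back out the shared t-power: t**2 on [0, 1/2); exp(-2*t) on [1/2, 1); t + 1 on [1, 3/2); …
slice at 1/6, 1/3, 1/2, 2/3, transform all 5 pieces, and sum them
[0, 1/6) adds the kernel integral of 27*t**(7/2)
∫ 3*t**(3/2)*exp(-6*t)·t^(s-1) over [1/6, 1/3)
piece [1/3, 1/2): integrate 3*t**(3/2)*(3*t + 1) against the kernel
over [1/2, 2/3), the kernel integral of 3*t**(3/2)*(3*t + 3) enters the sum
∫ over [2/3, ∞) of 3*t**(3/2)*exp(-3*t)·t^(s-1) joins the sum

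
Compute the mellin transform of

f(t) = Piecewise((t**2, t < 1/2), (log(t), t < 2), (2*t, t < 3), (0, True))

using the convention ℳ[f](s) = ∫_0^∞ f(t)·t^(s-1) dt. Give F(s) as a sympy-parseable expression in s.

decompose at 1/2, 2; ℳ[f](s) sums the 3 pieces' integrals
piece [0, 1/2): integrate t**2 against the kernel
for t in [1/2, 2): the term is ∫ log(t)·t^(s-1)
∫ over [2, 3) of 2*t·t^(s-1) joins the sum

(-16*2**(2*s)*s**2*(s + 2) + 4*2**(2*s)*s*(s + 1)*(s + 2)*log(2) - 4*2**(2*s)*(s + 1)*(s + 2) + 24*6**s*s**2*(s + 2) + s**2*(s + 1) + 4*s*(s + 1)*(s + 2)*log(2) + 4*(s + 1)*(s + 2))/(4*2**s*s**2*(s + 1)*(s + 2))
  Re(s) > -2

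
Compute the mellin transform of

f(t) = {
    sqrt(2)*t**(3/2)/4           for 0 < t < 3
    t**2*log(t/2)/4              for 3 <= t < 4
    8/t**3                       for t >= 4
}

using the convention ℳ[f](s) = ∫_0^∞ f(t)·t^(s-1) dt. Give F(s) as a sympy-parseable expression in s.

(32*2**(2*s)*(s - 3)*(s + 1)*(2*s + 3)*log(2) - 32*2**(2*s)*(s - 3)*(2*s + 3) + 32*2**(2*s)*(s - 3)*(2*s + 3)*log(2) - 2**(2*s)*(2*s + 3)*(2*s + (s + 1)**2 + 3) + 3**s*(s - 3)*(s + 1)*(2*s + 3)*(-18*log(3) + 18*log(2)) + 3**s*(s - 3)*(2*s + 3)*(-18*log(3) + 18*log(2)) + 18*3**s*(s - 3)*(2*s + 3) + 12*3**s*sqrt(6)*(s - 3)*(2*s + (s + 1)**2 + 3))/(8*(s - 3)*(2*s + 3)*(2*s + (s + 1)**2 + 3))
  -3/2 < Re(s) < 3

strip the common scale on t: t**(3/2) on [0, 3/2); t**2*log(t) on [3/2, 2); t**(-3) on [2, ∞)
back out the shared t-power: sqrt(t) on [0, 3/2); t*log(t) on [3/2, 2); t**(-4) on [2, ∞)
decompose at 3, 4; ℳ[f](s) sums the 3 pieces' integrals
on [0, 3): add ∫ sqrt(2)*t**(3/2)/4·t^(s-1) dt
∫ t**2*log(t/2)/4·t^(s-1) over [3, 4)
between 4 and ∞ the integrand is 8/t**3·t^(s-1)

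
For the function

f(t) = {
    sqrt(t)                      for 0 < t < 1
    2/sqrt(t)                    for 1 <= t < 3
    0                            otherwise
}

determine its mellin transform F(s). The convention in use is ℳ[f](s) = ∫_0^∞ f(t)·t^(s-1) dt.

the shared t-power comes off first: t**(3/2) on [0, 1); 2*sqrt(t) on [1, 3)
integrate the 2 segments split at 1, then add the results
between 0 and 1 the integrand is sqrt(t)·t^(s-1)
segment 1 to 3 holds 2/sqrt(t); add its integral

2*(2*3**(s + 1/2)*(2*s + 1) - 6*s - 9)/(3*(2*s - 1)*(2*s + 1))
  Re(s) > -1/2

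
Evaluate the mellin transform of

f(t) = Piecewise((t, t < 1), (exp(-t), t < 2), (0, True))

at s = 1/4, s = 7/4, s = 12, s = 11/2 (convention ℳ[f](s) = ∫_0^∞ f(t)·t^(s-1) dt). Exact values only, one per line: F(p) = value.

split f at 1: ℳ[f](s) collects 2 kernel integrals
[0, 1) adds the kernel integral of t
on [1, 2) integrate f = exp(-t) against the kernel

F(1/4) = -uppergamma(1/4, 2) + uppergamma(1/4, 1) + 4/5
F(7/4) = -uppergamma(7/4, 2) + 4/11 + uppergamma(7/4, 1)
F(12) = -294947072*exp(-2) + 1/13 + 108505112*exp(-1)
F(11/2) = (-105170*sqrt(2) + (-12285*sqrt(pi)*erfc(sqrt(2)) + 64 + 12285*sqrt(pi)*erfc(1))*exp(2) + 49790*E)*exp(-2)/416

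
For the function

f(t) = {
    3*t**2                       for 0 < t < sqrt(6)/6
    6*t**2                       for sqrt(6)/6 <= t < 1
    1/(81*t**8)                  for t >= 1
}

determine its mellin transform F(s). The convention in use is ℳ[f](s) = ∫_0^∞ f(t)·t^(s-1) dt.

remove the power substitution first: 3*t on [0, 1/6); 6*t on [1/6, 1); 1/(81*t**4) on [1, ∞)
undo the common scale on t: t on [0, 1/2); 2*t on [1/2, 3); t**(-4) on [3, ∞)
split f at sqrt(6)/6, 1: ℳ[f](s) collects 3 kernel integrals
segment 0 to sqrt(6)/6 holds 3*t**2; add its integral
piece [sqrt(6)/6, 1): integrate 6*t**2 against the kernel
between 1 and ∞ the integrand is 1/(81*t**8)·t^(s-1)

(970*6**(s/2)*s - 7780*6**(s/2) - 81*s + 648)/(162*6**(s/2)*(s**2 - 6*s - 16))
  -2 < Re(s) < 8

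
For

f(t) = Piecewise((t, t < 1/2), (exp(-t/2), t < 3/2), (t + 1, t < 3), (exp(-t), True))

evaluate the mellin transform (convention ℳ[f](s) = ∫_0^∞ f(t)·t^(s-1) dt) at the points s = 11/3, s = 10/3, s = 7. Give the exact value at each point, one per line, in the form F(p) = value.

split f at 1/2, 3/2, 3: ℳ[f](s) collects 4 kernel integrals
between 0 and 1/2 the integrand is t·t^(s-1)
on [1/2, 3/2) integrate f = exp(-t/2) against the kernel
piece [3/2, 3): integrate (t + 1) against the kernel
on [3, ∞): add ∫ exp(-t)·t^(s-1) dt

F(11/3) = 2**(1/3)*(-39424*2**(1/3)*uppergamma(11/3, 3/4) - 4941*3**(2/3) + 33 + 2464*2**(2/3)*uppergamma(11/3, 3) + 39424*2**(1/3)*uppergamma(11/3, 1/4) + 60912*6**(2/3))/4928
F(10/3) = 2**(2/3)*(-8320*2**(2/3)*uppergamma(10/3, 3/4) - 2268*3**(1/3) + 15 + 1040*2**(1/3)*uppergamma(10/3, 3) + 8320*2**(2/3)*uppergamma(10/3, 1/4) + 27864*6**(1/3))/2080
F(7) = -6243201*exp(-3/4)/32 + 13977*exp(-3) + 1009711/896 + 3786745*exp(-1/4)/32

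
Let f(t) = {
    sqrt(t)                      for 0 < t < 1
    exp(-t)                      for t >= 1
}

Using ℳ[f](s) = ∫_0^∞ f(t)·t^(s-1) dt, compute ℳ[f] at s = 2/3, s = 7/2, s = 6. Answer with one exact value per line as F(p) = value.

F(2/3) = uppergamma(2/3, 1) + 6/7
F(7/2) = (E*(2 + 15*sqrt(pi)*erfc(1)) + 58)*exp(-1)/8
F(6) = 2/13 + 326*exp(-1)

f breaks at 1 into 2 integrals to sum
on [0, 1) integrate f = sqrt(t) against the kernel
the [1, ∞) slice contributes ∫ exp(-t)·t^(s-1) dt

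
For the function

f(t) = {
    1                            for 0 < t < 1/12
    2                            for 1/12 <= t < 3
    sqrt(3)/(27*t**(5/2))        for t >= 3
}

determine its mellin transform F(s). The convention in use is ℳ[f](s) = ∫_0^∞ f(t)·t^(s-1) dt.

peel off the common scale on t: 1 on [0, 1/4); 2 on [1/4, 9); t**(-5/2) on [9, ∞)
invert the power substitution to get 1 on [0, 1/2); 2 on [1/2, 3); t**(-5) on [3, ∞)
invert the shared t-power to get t on [0, 1/2); 2*t on [1/2, 3); t**(-4) on [3, ∞)
split f at 1/12, 3: ℳ[f](s) collects 3 kernel integrals
for t in [0, 1/12): the term is ∫ 1·t^(s-1)
∫ 2·t^(s-1) over [1/12, 3)
∫ over [3, ∞) of sqrt(3)/(27*t**(5/2))·t^(s-1) joins the sum

(970*6**(2*s)*s - 2430*6**(2*s) - 486*s + 1215)/(243*12**s*s*(2*s - 5))
  0 < Re(s) < 5/2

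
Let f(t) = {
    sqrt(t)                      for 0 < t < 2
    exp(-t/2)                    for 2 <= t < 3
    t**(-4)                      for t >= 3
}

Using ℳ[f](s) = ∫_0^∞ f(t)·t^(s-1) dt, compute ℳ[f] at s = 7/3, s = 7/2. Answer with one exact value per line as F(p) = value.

linearity at 2, 3 turns ℳ[f](s) into 3 summed integrals
[0, 2) adds the kernel integral of sqrt(t)
piece [2, 3): integrate exp(-t/2) against the kernel
piece [3, ∞): integrate t**(-4) against the kernel

F(7/3) = -4*2**(1/3)*uppergamma(7/3, 3/2) + 3**(1/3)/15 + 24*2**(5/6)/17 + 4*2**(1/3)*uppergamma(7/3, 1)
F(7/2) = -78*sqrt(3)*exp(-3/2) - 15*sqrt(2)*sqrt(pi)*erfc(sqrt(6)/2) + 2*sqrt(3)/3 + 4 + 15*sqrt(2)*sqrt(pi)*erfc(1) + 58*sqrt(2)*exp(-1)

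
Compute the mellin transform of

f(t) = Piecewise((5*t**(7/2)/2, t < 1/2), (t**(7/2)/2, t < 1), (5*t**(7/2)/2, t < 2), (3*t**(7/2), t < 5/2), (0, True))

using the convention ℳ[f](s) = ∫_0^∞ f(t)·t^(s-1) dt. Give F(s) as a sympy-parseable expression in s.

(4*2**(-s - 7/2) - 2**(s + 7/2) + 6*(5/2)**(s + 7/2) - 4)/(2*s + 7)
  Re(s) > -7/2

slice at 1/2, 1, 2, transform all 4 pieces, and sum them
the [0, 1/2) slice contributes ∫ 5*t**(7/2)/2·t^(s-1) dt
piece [1/2, 1): integrate t**(7/2)/2 against the kernel
for t in [1, 2): the term is ∫ 5*t**(7/2)/2·t^(s-1)
[2, 5/2) adds the kernel integral of 3*t**(7/2)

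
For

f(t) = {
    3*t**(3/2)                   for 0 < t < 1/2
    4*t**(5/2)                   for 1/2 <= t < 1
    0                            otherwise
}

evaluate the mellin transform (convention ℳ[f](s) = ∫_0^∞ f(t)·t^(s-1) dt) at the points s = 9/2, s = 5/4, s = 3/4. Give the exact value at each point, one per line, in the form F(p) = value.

F(9/2) = 515/896
F(5/4) = 23*2**(1/4)/330 + 16/15
F(3/4) = 7*2**(3/4)/78 + 16/13

integrate the 2 segments split at 1/2, then add the results
segment 0 to 1/2 holds 3*t**(3/2); add its integral
on [1/2, 1) integrate f = 4*t**(5/2) against the kernel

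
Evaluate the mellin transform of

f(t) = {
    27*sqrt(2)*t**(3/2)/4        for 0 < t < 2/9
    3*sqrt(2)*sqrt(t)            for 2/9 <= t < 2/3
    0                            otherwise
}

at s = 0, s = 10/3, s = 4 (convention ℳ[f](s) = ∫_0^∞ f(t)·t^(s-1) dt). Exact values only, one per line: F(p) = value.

F(0) = -10/3 + 4*sqrt(3)
F(10/3) = 16*6**(1/3)*(-35 + 1566*3**(5/6))/486243
F(4) = -416/649539 + 64*sqrt(3)/729

peel off the common scale on t: 3*sqrt(6)*t**(3/2)/4 on [0, 2/3); sqrt(6)*sqrt(t) on [2/3, 2)
strip the common scale on t: t**(3/2) on [0, 1); 2*sqrt(t) on [1, 3)
integrate the 2 segments split at 2/9, then add the results
over [0, 2/9), the kernel integral of 27*sqrt(2)*t**(3/2)/4 enters the sum
∫ over [2/9, 2/3) of 3*sqrt(2)*sqrt(t)·t^(s-1) joins the sum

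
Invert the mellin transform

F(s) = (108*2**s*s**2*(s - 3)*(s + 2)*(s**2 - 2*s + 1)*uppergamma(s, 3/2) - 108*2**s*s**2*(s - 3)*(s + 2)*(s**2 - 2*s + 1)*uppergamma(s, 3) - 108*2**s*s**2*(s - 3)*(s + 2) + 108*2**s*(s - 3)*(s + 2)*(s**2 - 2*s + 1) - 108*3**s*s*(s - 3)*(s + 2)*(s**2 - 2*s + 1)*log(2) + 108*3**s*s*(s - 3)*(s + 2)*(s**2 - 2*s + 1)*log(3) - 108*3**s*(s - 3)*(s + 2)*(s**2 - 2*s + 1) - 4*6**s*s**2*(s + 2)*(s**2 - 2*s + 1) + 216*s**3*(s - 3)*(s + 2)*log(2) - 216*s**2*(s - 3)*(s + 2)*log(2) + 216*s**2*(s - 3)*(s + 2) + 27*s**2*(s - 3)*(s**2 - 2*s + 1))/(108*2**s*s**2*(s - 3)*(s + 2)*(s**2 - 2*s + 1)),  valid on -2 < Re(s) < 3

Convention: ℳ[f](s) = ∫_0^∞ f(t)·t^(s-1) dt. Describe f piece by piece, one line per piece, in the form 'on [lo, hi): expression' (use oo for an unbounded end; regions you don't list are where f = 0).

the 5 pieces separated at 1/2, 1, 3/2, 3 each add one integral
for t in [0, 1/2): the term is ∫ t**2·t^(s-1)
[1/2, 1) adds the kernel integral of log(t)/t
segment [1, 3/2) carries log(t); integrate it
[3/2, 3) adds the kernel integral of exp(-t)
∫ over [3, ∞) of t**(-3)·t^(s-1) joins the sum

on [0, 1/2): t**2
on [1/2, 1): log(t)/t
on [1, 3/2): log(t)
on [3/2, 3): exp(-t)
on [3, oo): t**(-3)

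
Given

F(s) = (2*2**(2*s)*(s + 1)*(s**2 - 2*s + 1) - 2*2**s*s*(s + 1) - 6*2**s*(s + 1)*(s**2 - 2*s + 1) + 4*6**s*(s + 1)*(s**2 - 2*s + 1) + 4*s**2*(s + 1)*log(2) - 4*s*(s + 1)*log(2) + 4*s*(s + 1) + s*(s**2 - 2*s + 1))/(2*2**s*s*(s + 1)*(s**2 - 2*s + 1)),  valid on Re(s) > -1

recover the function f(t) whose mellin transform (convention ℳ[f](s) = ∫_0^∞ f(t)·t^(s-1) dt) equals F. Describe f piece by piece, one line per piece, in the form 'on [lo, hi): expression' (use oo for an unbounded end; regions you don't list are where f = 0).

split f at 1/2, 1, 2: ℳ[f](s) collects 4 kernel integrals
segment 0 to 1/2 holds t; add its integral
segment [1/2, 1) carries log(t)/t; integrate it
on [1, 2) integrate f = 3 against the kernel
over [2, 3), the kernel integral of 2 enters the sum

on [0, 1/2): t
on [1/2, 1): log(t)/t
on [1, 2): 3
on [2, 3): 2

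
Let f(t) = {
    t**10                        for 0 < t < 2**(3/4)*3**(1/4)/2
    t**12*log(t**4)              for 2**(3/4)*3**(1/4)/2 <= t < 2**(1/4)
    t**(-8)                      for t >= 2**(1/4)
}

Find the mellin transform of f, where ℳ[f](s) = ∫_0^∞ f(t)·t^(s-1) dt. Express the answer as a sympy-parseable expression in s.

remove the power substitution first: t**5 on [0, sqrt(6)/2); t**6*log(t**2) on [sqrt(6)/2, sqrt(2)); t**(-4) on [sqrt(2), ∞)
reversing the power substitution: t**(5/2) on [0, 3/2); t**3*log(t) on [3/2, 2); t**(-2) on [2, ∞)
peel off the shared t-power: sqrt(t) on [0, 3/2); t*log(t) on [3/2, 2); t**(-4) on [2, ∞)
cuts at 2**(3/4)*3**(1/4)/2, 2**(1/4): linearity sums the 3 kernel integrals
∫ over [0, 2**(3/4)*3**(1/4)/2) of t**10·t^(s-1) joins the sum
between 2**(3/4)*3**(1/4)/2 and 2**(1/4) the integrand is t**12*log(t**4)·t^(s-1)
∫ over [2**(1/4), ∞) of t**(-8)·t^(s-1) joins the sum

2**(-s/4 - 2)*(32*2**(s/2 + 4)*(s/4 - 2)*(s/4 + 2)*(s/2 + 5)*log(2) - 32*2**(s/2 + 4)*(s/4 - 2)*(s/2 + 5) + 32*2**(s/2 + 4)*(s/4 - 2)*(s/2 + 5)*log(2) - 2**(s/2 + 4)*(s/2 + 5)*(s/2 + (s/4 + 2)**2 + 5) - 24*3**(s/4 + 2)*(s/4 - 2)*(s/4 + 2)*(s/2 + 5)*log(3) + 24*3**(s/4 + 2)*(s/4 - 2)*(s/4 + 2)*(s/2 + 5)*log(2) - 24*3**(s/4 + 2)*(s/4 - 2)*(s/2 + 5)*log(3) + 24*3**(s/4 + 2)*(s/4 - 2)*(s/2 + 5)*log(2) + 24*3**(s/4 + 2)*(s/4 - 2)*(s/2 + 5) + 16*3**(s/4 + 2)*sqrt(6)*(s/4 - 2)*(s/2 + (s/4 + 2)**2 + 5))/(64*(s/4 - 2)*(s/2 + 5)*(s/2 + (s/4 + 2)**2 + 5))
  -10 < Re(s) < 8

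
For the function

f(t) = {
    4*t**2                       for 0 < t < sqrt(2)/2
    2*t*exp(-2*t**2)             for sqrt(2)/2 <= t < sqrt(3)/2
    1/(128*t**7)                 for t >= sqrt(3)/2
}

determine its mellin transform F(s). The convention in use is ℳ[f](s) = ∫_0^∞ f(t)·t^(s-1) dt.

the common scale on t comes off first: t**2 on [0, sqrt(2)); t*exp(-t**2/2) on [sqrt(2), sqrt(3)); t**(-7) on [sqrt(3), ∞)
reversing the shared t-power: t on [0, sqrt(2)); exp(-t**2/2) on [sqrt(2), sqrt(3)); t**(-8) on [sqrt(3), ∞)
reversing the power substitution: sqrt(t) on [0, 2); exp(-t/2) on [2, 3); t**(-4) on [3, ∞)
slice at sqrt(2)/2, sqrt(3)/2, transform all 3 pieces, and sum them
the [0, sqrt(2)/2) slice contributes ∫ 4*t**2·t^(s-1) dt
∫ 2*t*exp(-2*t**2)·t^(s-1) over [sqrt(2)/2, sqrt(3)/2)
on [sqrt(3)/2, ∞): add ∫ 1/(128*t**7)·t^(s-1) dt

(324*2**(s/2)*(s - 7) + 81*2**(s/2 + 1/2)*(s - 7)*(s + 2)*uppergamma(s/2 + 1/2, 1) - 81*2**(s/2 + 1/2)*(s - 7)*(s + 2)*uppergamma(s/2 + 1/2, 3/2) - 2*3**(s/2 + 1/2)*(s + 2))/(162*2**s*(s - 7)*(s + 2))
  -2 < Re(s) < 7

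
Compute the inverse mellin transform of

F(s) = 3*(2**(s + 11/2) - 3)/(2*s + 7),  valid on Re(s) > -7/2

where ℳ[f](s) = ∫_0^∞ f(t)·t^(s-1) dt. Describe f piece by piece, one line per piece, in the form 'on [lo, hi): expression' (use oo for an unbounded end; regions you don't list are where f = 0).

on [0, 1): 3*t**(7/2)/2
on [1, 2): 6*t**(7/2)

integrate the 2 segments split at 1, then add the results
on [0, 1) integrate f = 3*t**(7/2)/2 against the kernel
the [1, 2) slice contributes ∫ 6*t**(7/2)·t^(s-1) dt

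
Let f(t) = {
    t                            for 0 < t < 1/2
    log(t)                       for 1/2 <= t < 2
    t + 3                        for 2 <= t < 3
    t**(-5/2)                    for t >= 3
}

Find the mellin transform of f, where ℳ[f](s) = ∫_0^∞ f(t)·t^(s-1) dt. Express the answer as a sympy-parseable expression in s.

split f at 1/2, 2, 3: ℳ[f](s) collects 4 kernel integrals
segment 0 to 1/2 holds t; add its integral
[1/2, 2) adds the kernel integral of log(t)
between 2 and 3 the integrand is (t + 3)·t^(s-1)
∫ t**(-5/2)·t^(s-1) over [3, ∞)

(-270*2**(2*s)*s**2*(2*s - 5) + 54*2**(2*s)*s*(s + 1)*(2*s - 5)*log(2) - 162*2**(2*s)*s*(2*s - 5) - 54*2**(2*s)*(s + 1)*(2*s - 5) - 4*sqrt(3)*6**s*s**2*(s + 1) + 324*6**s*s**2*(2*s - 5) + 162*6**s*s*(2*s - 5) + 27*s**2*(2*s - 5) + 54*s*(s + 1)*(2*s - 5)*log(2) + (2*s - 5)*(54*s + 54))/(54*2**s*s**2*(s + 1)*(2*s - 5))
  -1 < Re(s) < 5/2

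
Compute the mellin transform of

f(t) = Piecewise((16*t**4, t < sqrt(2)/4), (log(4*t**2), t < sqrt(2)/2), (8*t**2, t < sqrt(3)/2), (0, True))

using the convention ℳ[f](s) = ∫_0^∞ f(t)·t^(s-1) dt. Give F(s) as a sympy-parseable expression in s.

strip the common scale on t: t**4 on [0, sqrt(2)/2); log(t**2) on [sqrt(2)/2, sqrt(2)); 2*t**2 on [sqrt(2), sqrt(3))
peel off the power substitution: t**2 on [0, 1/2); log(t) on [1/2, 2); 2*t on [2, 3)
cuts at sqrt(2)/4, sqrt(2)/2: linearity sums the 3 kernel integrals
for t in [0, sqrt(2)/4): the term is ∫ 16*t**4·t^(s-1)
the [sqrt(2)/4, sqrt(2)/2) slice contributes ∫ log(4*t**2)·t^(s-1) dt
segment sqrt(2)/2 to sqrt(3)/2 holds 8*t**2; add its integral

(sqrt(2)/4)**s*(-16*2**s*s**2*(s + 4) + 4*2**s*s*(s + 2)*(s + 4)*log(2) - 8*2**s*(s + 2)*(s + 4) + 24*6**(s/2)*s**2*(s + 4) + s**2*(s + 2) + 4*s*(s + 2)*(s + 4)*log(2) + 8*(s + 2)*(s + 4))/(4*s**2*(s + 2)*(s + 4))
  Re(s) > -4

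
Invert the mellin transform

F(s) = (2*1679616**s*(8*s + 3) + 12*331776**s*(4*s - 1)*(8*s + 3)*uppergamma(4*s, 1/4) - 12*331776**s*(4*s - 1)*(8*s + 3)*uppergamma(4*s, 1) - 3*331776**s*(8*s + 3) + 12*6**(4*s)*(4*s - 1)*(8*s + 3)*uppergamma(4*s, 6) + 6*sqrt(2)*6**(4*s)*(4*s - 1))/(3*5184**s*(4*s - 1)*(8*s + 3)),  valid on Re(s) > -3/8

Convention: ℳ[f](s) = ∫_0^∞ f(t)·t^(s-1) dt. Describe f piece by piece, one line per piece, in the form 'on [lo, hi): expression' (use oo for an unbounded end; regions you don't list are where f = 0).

on [0, 1/4): 2**(1/4)*t**(3/8)/2
on [1/4, 64): exp(-sqrt(2)*t**(1/4)/4)
on [64, 324): sqrt(2)/(2*t**(1/4))
on [324, oo): exp(-sqrt(2)*t**(1/4))

undo the power substitution: 2**(1/4)*t**(3/4)/2 on [0, 1/2); exp(-sqrt(2)*sqrt(t)/4) on [1/2, 8); sqrt(2)/(2*sqrt(t)) on [8, 18); …
strip the common scale on t: t**(3/4) on [0, 1/4); exp(-sqrt(t)/2) on [1/4, 4); 1/(2*sqrt(t)) on [4, 9); …
peel off the power substitution: t**(3/2) on [0, 1/2); exp(-t/2) on [1/2, 2); 1/(2*t) on [2, 3); …
breakpoints 1/4, 64, 324: one integral from each of the 4 segments
[0, 1/4) adds the kernel integral of 2**(1/4)*t**(3/8)/2
over [1/4, 64), the kernel integral of exp(-sqrt(2)*t**(1/4)/4) enters the sum
on [64, 324): add ∫ sqrt(2)/(2*t**(1/4))·t^(s-1) dt
∫ over [324, ∞) of exp(-sqrt(2)*t**(1/4))·t^(s-1) joins the sum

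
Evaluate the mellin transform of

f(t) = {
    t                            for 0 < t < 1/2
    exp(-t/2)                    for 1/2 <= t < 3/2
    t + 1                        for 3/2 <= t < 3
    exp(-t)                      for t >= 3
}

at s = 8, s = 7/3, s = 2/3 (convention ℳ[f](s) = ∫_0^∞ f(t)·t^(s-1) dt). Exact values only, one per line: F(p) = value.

F(8) = -174811815*exp(-3/4)/64 + 55289551/18432 + 100026*exp(-3) + 106028861*exp(-1/4)/64
F(7/3) = 2**(2/3)*(-2240*2**(2/3)*uppergamma(7/3, 3/4) - 1107*3**(1/3) + 21 + 560*2**(1/3)*uppergamma(7/3, 3) + 2240*2**(2/3)*uppergamma(7/3, 1/4) + 6696*6**(1/3))/1120
F(2/3) = -6*2**(1/3)*3**(2/3)/5 - 2**(2/3)*uppergamma(2/3, 3/4) + uppergamma(2/3, 3) + 3*2**(1/3)/20 + 2**(2/3)*uppergamma(2/3, 1/4) + 33*3**(2/3)/10

linearity at 1/2, 3/2, 3 turns ℳ[f](s) into 4 summed integrals
∫ over [0, 1/2) of t·t^(s-1) joins the sum
[1/2, 3/2) adds the kernel integral of exp(-t/2)
on [3/2, 3): add ∫ (t + 1)·t^(s-1) dt
[3, ∞) adds the kernel integral of exp(-t)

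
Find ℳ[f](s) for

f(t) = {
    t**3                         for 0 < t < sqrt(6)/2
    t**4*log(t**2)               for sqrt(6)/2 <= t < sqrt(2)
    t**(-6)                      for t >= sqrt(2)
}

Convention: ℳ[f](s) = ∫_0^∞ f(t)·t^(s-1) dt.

undo the power substitution: t**(3/2) on [0, 3/2); t**2*log(t) on [3/2, 2); t**(-3) on [2, ∞)
strip the shared t-power: sqrt(t) on [0, 3/2); t*log(t) on [3/2, 2); t**(-4) on [2, ∞)
summing 3 kernel integrals split by sqrt(6)/2, sqrt(2) yields ℳ[f](s)
over [0, sqrt(6)/2), the kernel integral of t**3 enters the sum
the [sqrt(6)/2, sqrt(2)) slice contributes ∫ t**4*log(t**2)·t^(s-1) dt
on [sqrt(2), ∞) integrate f = t**(-6) against the kernel

(32*2**s*(s - 6)*(s + 2)*(s + 3)*log(2) - 64*2**s*(s - 6)*(s + 3) + 64*2**s*(s - 6)*(s + 3)*log(2) - 2**s*(s + 3)*(4*s + (s + 2)**2 + 12) + 3**(s/2)*(s - 6)*(s + 2)*(s + 3)*(-18*log(3) + 18*log(2)) + 3**(s/2)*(s - 6)*(s + 3)*(-36*log(3) + 36*log(2)) + 36*3**(s/2)*(s - 6)*(s + 3) + 6*3**(s/2)*sqrt(6)*(s - 6)*(4*s + (s + 2)**2 + 12))/(8*2**(s/2)*(s - 6)*(s + 3)*(4*s + (s + 2)**2 + 12))
  -3 < Re(s) < 6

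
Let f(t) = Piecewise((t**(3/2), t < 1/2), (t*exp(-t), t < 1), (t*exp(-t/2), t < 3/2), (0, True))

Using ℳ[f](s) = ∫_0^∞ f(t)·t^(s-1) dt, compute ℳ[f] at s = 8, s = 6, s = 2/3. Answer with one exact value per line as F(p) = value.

back out the shared t-power: sqrt(t) on [0, 1/2); exp(-t) on [1/2, 1); exp(-t/2) on [1, 3/2)
summing 3 kernel integrals split by 1/2, 1 yields ℳ[f](s)
segment [0, 1/2) carries t**(3/2); integrate it
between 1/2 and 1 the integrand is t*exp(-t)·t^(s-1)
[1, 3/2) adds the kernel integral of t*exp(-t/2)

F(8) = -5593984641*exp(-3/4)/128 - 109601*exp(-1) + sqrt(2)/9728 + 8730218097*exp(-1/2)/256
F(6) = -6243201*exp(-3/4)/32 - 1957*exp(-1) + sqrt(2)/1920 + 9800517*exp(-1/2)/64
F(2/3) = -2*2**(2/3)*uppergamma(5/3, 3/4) - uppergamma(5/3, 1) + 3*2**(5/6)/52 + uppergamma(5/3, 1/2) + 2*2**(2/3)*uppergamma(5/3, 1/2)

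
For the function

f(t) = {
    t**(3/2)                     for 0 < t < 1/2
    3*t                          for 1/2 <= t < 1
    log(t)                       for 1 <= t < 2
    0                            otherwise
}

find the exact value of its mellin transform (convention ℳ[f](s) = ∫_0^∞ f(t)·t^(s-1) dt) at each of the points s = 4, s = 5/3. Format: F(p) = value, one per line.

slice at 1/2, 1, transform all 3 pieces, and sum them
on [0, 1/2): add ∫ t**(3/2)·t^(s-1) dt
over [1/2, 1), the kernel integral of 3*t enters the sum
between 1 and 2 the integrand is log(t)·t^(s-1)

F(4) = -57/160 + sqrt(2)/352 + 4*log(2)
F(5/3) = -18*2**(2/3)/25 - 9*2**(1/3)/64 + 3*2**(5/6)/152 + 6*2**(2/3)*log(2)/5 + 297/200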